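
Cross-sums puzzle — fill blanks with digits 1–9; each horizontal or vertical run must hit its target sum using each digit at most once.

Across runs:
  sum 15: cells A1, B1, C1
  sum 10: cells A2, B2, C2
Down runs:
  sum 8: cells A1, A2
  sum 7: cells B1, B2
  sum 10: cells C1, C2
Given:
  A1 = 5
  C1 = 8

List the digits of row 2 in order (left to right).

B1 = 15 − 13 = 2 completes the 15 across.
A2 = 8 − 5 = 3 completes the 8 down.
B2 = 7 − 2 = 5 completes the 7 down.
C2 = 10 − 8 = 2 completes the 10 across.

3, 5, 2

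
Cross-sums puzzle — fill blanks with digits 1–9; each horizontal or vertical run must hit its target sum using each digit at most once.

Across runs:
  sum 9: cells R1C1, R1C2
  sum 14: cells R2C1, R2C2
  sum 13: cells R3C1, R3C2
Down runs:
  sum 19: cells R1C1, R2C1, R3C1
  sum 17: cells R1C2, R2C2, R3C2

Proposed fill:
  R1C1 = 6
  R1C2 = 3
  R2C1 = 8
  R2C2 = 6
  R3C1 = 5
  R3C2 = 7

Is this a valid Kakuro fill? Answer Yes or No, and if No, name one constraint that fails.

No — the across run R3C1–R3C2 sums to 12, not 13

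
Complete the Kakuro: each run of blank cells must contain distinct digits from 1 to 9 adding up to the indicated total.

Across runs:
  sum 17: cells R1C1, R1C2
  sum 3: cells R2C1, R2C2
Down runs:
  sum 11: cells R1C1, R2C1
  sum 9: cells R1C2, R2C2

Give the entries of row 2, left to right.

2 1

17 in 2 cells must be {8,9}; 3 in 2 cells must be {1,2}.
The 17 across and the 9 down share only 8, so R1C2 = 8.
The 3 across and the 11 down share only 2, so R2C1 = 2.
R2C2 = 3 − 2 = 1 completes the 3 across.
R1C1 = 17 − 8 = 9 completes the 17 across.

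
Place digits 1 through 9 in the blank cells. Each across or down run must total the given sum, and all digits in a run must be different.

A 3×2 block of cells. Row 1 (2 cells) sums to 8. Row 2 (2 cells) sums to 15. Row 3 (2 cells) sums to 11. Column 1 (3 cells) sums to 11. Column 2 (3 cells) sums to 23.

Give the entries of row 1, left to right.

2 6

23 in 3 cells must be {6,8,9}.
The 8 across and the 23 down share only 6, so (1,2) = 6.
(1,1) = 8 − 6 = 2 completes the 8 across.
Nothing is forced directly, so branch on (2,1), whose candidates are 6 or 8. If (2,1) = 8: then (2,2) would have to be in {7} for the 15 across but in {8,9} for the 23 down — contradiction. So (2,1) = 6.
(2,2) = 15 − 6 = 9 completes the 15 across.
(3,1) = 11 − 8 = 3 completes the 11 down.
(3,2) = 11 − 3 = 8 completes the 11 across.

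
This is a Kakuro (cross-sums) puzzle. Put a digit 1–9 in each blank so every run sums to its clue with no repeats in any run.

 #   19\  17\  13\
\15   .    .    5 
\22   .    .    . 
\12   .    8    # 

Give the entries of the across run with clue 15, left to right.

6 4 5

R2C3 = 13 − 5 = 8 completes the 13 down.
R3C1 = 12 − 8 = 4 completes the 12 across.
Given what's placed, R2C1 must be 9 to fit the 22 across and 19 down.
R2C2 = 22 − 17 = 5 completes the 22 across.
R1C1 = 19 − 13 = 6 completes the 19 down.
R1C2 = 15 − 11 = 4 completes the 15 across.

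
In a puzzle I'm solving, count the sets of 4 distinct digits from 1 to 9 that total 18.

4 distinct digits from 1–9 sum between 10 and 30.

11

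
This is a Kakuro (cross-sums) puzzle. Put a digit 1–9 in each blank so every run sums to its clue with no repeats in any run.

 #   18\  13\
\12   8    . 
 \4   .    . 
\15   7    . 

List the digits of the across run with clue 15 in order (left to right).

4 in 2 cells must be {1,3}.
R1C2 = 12 − 8 = 4 completes the 12 across.
R2C1 = 18 − 15 = 3 completes the 18 down.
R2C2 = 4 − 3 = 1 completes the 4 across.
R3C2 = 15 − 7 = 8 completes the 15 across.

7 8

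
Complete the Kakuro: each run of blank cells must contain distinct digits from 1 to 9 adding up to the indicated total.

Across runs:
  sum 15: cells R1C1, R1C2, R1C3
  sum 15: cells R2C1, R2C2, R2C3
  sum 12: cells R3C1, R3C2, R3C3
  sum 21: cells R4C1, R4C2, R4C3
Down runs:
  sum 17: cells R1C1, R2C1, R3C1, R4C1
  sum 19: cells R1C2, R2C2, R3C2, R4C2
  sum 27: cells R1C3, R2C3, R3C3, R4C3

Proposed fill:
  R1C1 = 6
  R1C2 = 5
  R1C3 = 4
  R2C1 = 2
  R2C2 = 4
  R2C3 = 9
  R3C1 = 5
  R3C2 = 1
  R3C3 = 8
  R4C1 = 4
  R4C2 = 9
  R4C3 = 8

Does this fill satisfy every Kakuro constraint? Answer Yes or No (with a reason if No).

No — the down run R1C3–R4C3 sums to 29, not 27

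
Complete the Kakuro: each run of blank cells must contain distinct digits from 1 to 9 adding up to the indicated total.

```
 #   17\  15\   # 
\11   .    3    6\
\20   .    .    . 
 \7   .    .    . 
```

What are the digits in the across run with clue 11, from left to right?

8 3

7 in 3 cells must be {1,2,4}.
R1C1 = 11 − 3 = 8 completes the 11 across.
R3C2 = 4: the only remaining digit allowed by both the 7 across and the 15 down.
R2C2 = 15 − 7 = 8 completes the 15 down.
R2C3 = 5: the only remaining digit allowed by both the 20 across and the 6 down.
R3C1 = 2: the only remaining digit allowed by both the 7 across and the 17 down.
R3C3 = 7 − 6 = 1 completes the 7 across.
R2C1 = 20 − 13 = 7 completes the 20 across.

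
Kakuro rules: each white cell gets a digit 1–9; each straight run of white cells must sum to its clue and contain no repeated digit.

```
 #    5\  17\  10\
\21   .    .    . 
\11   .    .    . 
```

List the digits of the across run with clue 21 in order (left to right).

4, 9, 8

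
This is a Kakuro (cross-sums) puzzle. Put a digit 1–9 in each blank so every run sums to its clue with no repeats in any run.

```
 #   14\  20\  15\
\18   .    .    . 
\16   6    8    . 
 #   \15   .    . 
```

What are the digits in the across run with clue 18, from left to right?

R1C1 = 14 − 6 = 8 completes the 14 down.
R2C3 = 16 − 14 = 2 completes the 16 across.
No cell is forced outright now. R3C2 can only be 7 or 9 (the digits allowed by both its 15 across and its 20 down). If R3C2 = 7: then R1C2 would have to be in {1,3,4,6,7,9} for the 18 across but in {5} for the 20 down — contradiction. So R3C2 = 9.
R1C2 = 20 − 17 = 3 completes the 20 down.
R1C3 = 18 − 11 = 7 completes the 18 across.
R3C3 = 15 − 9 = 6 completes the 15 across.

8 3 7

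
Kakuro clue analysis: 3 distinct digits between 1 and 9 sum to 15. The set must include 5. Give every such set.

{1,5,9}; {2,5,8}; {3,5,7}; {4,5,6}

3 distinct digits from 1–9 sum between 6 and 24.
Keeping only sets containing 5.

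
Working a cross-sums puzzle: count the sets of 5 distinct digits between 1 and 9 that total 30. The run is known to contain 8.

5 distinct digits from 1–9 sum between 15 and 35.
Keeping only sets containing 8.
Enumerating: {1,5,7,8,9}, {2,4,7,8,9}, {2,5,6,8,9}, {3,4,6,8,9}, {4,5,6,7,8}.

5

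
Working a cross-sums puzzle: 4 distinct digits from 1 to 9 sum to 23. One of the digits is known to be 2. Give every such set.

4 distinct digits from 1–9 sum between 10 and 30.
Keeping only sets containing 2.

{2,4,8,9}; {2,5,7,9}; {2,6,7,8}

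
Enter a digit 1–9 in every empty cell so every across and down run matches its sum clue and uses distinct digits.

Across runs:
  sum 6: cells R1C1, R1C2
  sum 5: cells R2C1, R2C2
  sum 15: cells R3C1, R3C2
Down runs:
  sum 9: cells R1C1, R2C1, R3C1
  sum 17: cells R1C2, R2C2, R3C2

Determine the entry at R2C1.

2

The 15 across and the 9 down share only 6, so R3C1 = 6.
R3C2 = 15 − 6 = 9 completes the 15 across.
Nothing is forced directly, so branch on R1C1, whose candidates are 1 or 2. If R1C1 = 2: then R1C2 would have to be in {4} for the 6 across but in {1,2,3,5,6,7} for the 17 down — contradiction. So R1C1 = 1.
R1C2 = 6 − 1 = 5 completes the 6 across.
R2C1 = 9 − 7 = 2 completes the 9 down.
R2C2 = 5 − 2 = 3 completes the 5 across.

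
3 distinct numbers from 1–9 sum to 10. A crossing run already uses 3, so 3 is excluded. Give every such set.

3 distinct digits from 1–9 sum between 6 and 24.
Dropping sets that contain 3.

{1,2,7}; {1,4,5}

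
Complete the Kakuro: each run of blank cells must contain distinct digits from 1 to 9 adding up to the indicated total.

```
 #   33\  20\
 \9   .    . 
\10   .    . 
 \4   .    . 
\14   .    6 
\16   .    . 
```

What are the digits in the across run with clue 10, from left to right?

4 in 2 cells must be {1,3}; 16 in 2 cells must be {7,9}.
The 4 across and the 33 down share only 3, so R3C1 = 3.
R3C2 = 4 − 3 = 1 completes the 4 across.
R4C1 = 14 − 6 = 8 completes the 14 across.
R5C2 = 7: the only remaining digit allowed by both the 16 across and the 20 down.
R5C1 = 16 − 7 = 9 completes the 16 across.
Nothing is forced directly, so branch on R1C1, whose candidates are 6 or 7. If R1C1 = 6: then R1C2 would have to be in {3} for the 9 across but in {2,4} for the 20 down — contradiction. So R1C1 = 7.
R1C2 = 9 − 7 = 2 completes the 9 across.
R2C1 = 33 − 27 = 6 completes the 33 down.
R2C2 = 10 − 6 = 4 completes the 10 across.

6, 4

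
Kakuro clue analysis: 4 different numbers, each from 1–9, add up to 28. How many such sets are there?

2

4 distinct digits from 1–9 sum between 10 and 30.
Enumerating: {4,7,8,9}, {5,6,8,9}.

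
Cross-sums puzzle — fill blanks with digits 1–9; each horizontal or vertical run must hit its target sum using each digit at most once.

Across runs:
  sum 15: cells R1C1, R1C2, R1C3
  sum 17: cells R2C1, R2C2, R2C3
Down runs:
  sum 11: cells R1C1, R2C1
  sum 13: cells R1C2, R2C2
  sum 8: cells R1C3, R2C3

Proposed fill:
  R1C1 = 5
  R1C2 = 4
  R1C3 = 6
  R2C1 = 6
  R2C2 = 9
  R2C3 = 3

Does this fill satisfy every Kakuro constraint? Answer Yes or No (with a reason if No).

No — the down run R1C3–R2C3 sums to 9, not 8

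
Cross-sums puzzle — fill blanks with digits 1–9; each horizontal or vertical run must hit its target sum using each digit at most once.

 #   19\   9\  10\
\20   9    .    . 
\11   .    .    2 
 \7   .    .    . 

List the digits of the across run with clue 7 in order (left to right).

7 in 3 cells must be {1,2,4}.
Given what's placed, R3C3 must be 1 to fit the 7 across and 10 down.
R1C3 = 10 − 3 = 7 completes the 10 down.
R1C2 = 20 − 16 = 4 completes the 20 across.
Given what's placed, R2C2 must be 3 to fit the 11 across and 9 down.
R3C2 = 9 − 7 = 2 completes the 9 down.
R2C1 = 11 − 5 = 6 completes the 11 across.
R3C1 = 7 − 3 = 4 completes the 7 across.

4 2 1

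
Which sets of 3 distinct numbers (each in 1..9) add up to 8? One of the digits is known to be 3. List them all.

3 distinct digits from 1–9 sum between 6 and 24.
Keeping only sets containing 3.
Only one set works: {1,3,4}.

{1,3,4}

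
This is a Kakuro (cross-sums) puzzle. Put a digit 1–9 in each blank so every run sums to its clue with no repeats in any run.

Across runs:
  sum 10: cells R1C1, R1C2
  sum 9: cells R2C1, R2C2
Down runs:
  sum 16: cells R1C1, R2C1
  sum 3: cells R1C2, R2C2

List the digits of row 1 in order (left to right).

9, 1

16 in 2 cells must be {7,9}; 3 in 2 cells must be {1,2}.
The 9 across and the 16 down share only 7, so R2C1 = 7.
R2C2 = 9 − 7 = 2 completes the 9 across.
R1C1 = 16 − 7 = 9 completes the 16 down.
R1C2 = 10 − 9 = 1 completes the 10 across.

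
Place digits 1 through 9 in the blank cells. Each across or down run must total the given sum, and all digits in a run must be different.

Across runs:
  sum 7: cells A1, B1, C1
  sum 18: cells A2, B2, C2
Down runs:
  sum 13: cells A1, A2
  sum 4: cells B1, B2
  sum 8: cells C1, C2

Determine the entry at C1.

2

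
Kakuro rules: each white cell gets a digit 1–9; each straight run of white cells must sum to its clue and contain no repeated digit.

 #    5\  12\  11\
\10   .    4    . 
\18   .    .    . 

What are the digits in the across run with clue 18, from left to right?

4, 8, 6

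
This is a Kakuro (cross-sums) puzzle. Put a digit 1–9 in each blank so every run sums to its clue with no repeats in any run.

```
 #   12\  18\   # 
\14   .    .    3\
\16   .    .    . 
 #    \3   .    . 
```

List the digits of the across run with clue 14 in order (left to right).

3 in 2 cells must be {1,2}.
Nothing is forced directly, so branch on R2C3, whose candidates are 1 or 2. If R2C3 = 2: that forces R3C3 = 1, R3C2 = 2, R1C2 = 9, after which R2C2 would have to be in {5,6,8,9} for the 16 across but in {7} for the 18 down — contradiction. So R2C3 = 1.
R3C3 = 3 − 1 = 2 completes the 3 down.
R3C2 = 3 − 2 = 1 completes the 3 across.
No cell is forced outright now. R1C2 can only be 8 or 9 (the digits allowed by both its 14 across and its 18 down). If R1C2 = 8: then R1C1 would have to be in {6} for the 14 across but in {3,4,5,7,8,9} for the 12 down — contradiction. So R1C2 = 9.
R1C1 = 14 − 9 = 5 completes the 14 across.
R2C1 = 12 − 5 = 7 completes the 12 down.
R2C2 = 16 − 8 = 8 completes the 16 across.

5 9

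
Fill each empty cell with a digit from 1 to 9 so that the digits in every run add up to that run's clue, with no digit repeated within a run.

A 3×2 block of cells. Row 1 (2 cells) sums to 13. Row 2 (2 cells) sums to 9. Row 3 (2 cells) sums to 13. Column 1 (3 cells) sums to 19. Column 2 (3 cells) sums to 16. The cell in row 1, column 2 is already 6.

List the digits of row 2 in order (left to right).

(1,1) = 13 − 6 = 7 completes the 13 across.
Nothing is forced directly, so branch on (2,1), whose candidates are 3 or 4 or 8. If (2,1) = 3: then (2,2) would have to be in {6} for the 9 across but in {1,2,3,7,8,9} for the 16 down — contradiction. If (2,1) = 4: then (2,2) would have to be in {5} for the 9 across but in {1,2,3,7,8,9} for the 16 down — contradiction. So (2,1) = 8.
(2,2) = 9 − 8 = 1 completes the 9 across.
(3,1) = 19 − 15 = 4 completes the 19 down.
(3,2) = 13 − 4 = 9 completes the 13 across.

8, 1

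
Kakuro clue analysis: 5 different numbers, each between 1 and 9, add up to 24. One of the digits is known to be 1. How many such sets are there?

5 distinct digits from 1–9 sum between 15 and 35.
Keeping only sets containing 1.

7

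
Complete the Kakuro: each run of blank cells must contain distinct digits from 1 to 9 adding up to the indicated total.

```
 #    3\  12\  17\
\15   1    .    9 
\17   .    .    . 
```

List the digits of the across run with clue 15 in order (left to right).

1 5 9

3 in 2 cells must be {1,2}; 17 in 2 cells must be {8,9}.
R1C2 = 15 − 10 = 5 completes the 15 across.
R2C1 = 3 − 1 = 2 completes the 3 down.
R2C2 = 12 − 5 = 7 completes the 12 down.
R2C3 = 17 − 9 = 8 completes the 17 across.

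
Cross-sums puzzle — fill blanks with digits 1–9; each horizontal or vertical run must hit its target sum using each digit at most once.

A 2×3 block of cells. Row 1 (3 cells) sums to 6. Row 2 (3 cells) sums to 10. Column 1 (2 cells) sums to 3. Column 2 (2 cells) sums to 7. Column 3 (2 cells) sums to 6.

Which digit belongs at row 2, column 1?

1

6 in 3 cells must be {1,2,3}; 3 in 2 cells must be {1,2}.
Nothing is forced directly, so branch on (1,1), whose candidates are 1 or 2. If (1,1) = 1: that forces (1,3) = 2, (2,1) = 2, after which (2,3) would have to be in {1,3,5,7} for the 10 across but in {4} for the 6 down — contradiction. So (1,1) = 2.
Given what's placed, (1,3) must be 1 to fit the 6 across and 6 down.
(2,1) = 3 − 2 = 1 completes the 3 down.
(2,3) = 6 − 1 = 5 completes the 6 down.
(1,2) = 6 − 3 = 3 completes the 6 across.
(2,2) = 10 − 6 = 4 completes the 10 across.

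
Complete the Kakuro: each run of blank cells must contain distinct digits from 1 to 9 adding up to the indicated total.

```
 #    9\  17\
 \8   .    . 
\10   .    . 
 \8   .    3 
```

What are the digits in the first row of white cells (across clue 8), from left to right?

3 5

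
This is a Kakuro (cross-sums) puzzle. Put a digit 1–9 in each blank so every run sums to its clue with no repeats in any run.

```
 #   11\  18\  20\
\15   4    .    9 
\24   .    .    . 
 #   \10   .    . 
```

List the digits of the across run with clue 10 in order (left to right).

7 3

24 in 3 cells must be {7,8,9}.
R1C2 = 15 − 13 = 2 completes the 15 across.
R2C1 = 11 − 4 = 7 completes the 11 down.
Given what's placed, R2C2 must be 9 to fit the 24 across and 18 down.
R2C3 = 24 − 16 = 8 completes the 24 across.
R3C2 = 18 − 11 = 7 completes the 18 down.
R3C3 = 10 − 7 = 3 completes the 10 across.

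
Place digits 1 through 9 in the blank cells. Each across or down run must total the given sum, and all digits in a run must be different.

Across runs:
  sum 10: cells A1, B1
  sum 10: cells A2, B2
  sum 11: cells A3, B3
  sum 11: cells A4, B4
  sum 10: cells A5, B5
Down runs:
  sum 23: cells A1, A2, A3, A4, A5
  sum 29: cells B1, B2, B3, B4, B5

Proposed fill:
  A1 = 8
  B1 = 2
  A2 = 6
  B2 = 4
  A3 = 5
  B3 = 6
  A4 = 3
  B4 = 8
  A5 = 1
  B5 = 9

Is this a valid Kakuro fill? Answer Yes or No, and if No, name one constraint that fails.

Yes

Across: 8+2=10; 6+4=10; 5+6=11; 3+8=11; 1+9=10. Down: 8+6+5+3+1=23; 2+4+6+8+9=29. No digit repeats within any run.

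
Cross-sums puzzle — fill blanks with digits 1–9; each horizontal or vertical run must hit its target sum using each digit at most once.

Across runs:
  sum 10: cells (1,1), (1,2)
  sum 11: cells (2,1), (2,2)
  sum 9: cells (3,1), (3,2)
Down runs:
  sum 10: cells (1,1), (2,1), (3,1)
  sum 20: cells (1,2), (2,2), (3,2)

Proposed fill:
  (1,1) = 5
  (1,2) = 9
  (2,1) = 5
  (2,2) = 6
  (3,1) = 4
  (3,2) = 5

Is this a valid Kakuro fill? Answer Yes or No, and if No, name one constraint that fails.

No — the down run (1,1)–(3,1) sums to 14, not 10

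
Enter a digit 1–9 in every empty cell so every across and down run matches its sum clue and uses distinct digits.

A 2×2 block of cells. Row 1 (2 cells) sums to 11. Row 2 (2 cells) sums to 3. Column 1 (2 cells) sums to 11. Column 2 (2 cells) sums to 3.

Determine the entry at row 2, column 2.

3 in 2 cells must be {1,2}.
The 11 across and the 3 down share only 2, so (1,2) = 2.
The 3 across and the 11 down share only 2, so (2,1) = 2.
(2,2) = 3 − 2 = 1 completes the 3 across.
(1,1) = 11 − 2 = 9 completes the 11 across.

1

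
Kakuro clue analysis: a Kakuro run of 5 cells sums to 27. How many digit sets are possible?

5 distinct digits from 1–9 sum between 15 and 35.

11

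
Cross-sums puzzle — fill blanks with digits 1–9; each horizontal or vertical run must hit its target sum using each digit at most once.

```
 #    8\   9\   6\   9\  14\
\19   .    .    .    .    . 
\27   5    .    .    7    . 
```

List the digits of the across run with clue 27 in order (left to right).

5, 8, 1, 7, 6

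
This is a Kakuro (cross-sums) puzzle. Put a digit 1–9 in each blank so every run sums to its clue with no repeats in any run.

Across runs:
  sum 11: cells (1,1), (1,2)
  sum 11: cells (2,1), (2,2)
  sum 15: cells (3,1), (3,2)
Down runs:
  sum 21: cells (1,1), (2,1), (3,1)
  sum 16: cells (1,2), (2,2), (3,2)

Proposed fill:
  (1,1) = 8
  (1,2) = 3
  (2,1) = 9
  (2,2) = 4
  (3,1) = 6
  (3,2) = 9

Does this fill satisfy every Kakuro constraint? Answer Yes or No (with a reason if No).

No — the down run (1,1)–(3,1) sums to 23, not 21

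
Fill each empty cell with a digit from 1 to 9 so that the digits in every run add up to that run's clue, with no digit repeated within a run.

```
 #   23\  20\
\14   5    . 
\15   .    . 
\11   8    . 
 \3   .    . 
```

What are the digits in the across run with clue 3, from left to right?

3 in 2 cells must be {1,2}.
R1C2 = 14 − 5 = 9 completes the 14 across.
R3C2 = 11 − 8 = 3 completes the 11 across.
R4C1 = 1: the only remaining digit allowed by both the 3 across and the 23 down.
R4C2 = 3 − 1 = 2 completes the 3 across.
R2C1 = 23 − 14 = 9 completes the 23 down.
R2C2 = 15 − 9 = 6 completes the 15 across.

1, 2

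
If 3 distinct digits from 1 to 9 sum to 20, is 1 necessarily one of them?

Counterexample: {3,8,9} sums to 20 without using 1.

No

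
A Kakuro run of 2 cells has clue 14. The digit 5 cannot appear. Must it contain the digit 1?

No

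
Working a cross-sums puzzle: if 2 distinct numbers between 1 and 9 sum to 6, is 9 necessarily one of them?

No

Counterexample: {1,5} sums to 6 without using 9.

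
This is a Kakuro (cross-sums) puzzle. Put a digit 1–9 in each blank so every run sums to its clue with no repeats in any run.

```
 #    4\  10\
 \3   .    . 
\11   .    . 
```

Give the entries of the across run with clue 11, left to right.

3 in 2 cells must be {1,2}; 4 in 2 cells must be {1,3}.
The 3 across and the 4 down share only 1, so R1C1 = 1.
R1C2 = 3 − 1 = 2 completes the 3 across.
R2C1 = 4 − 1 = 3 completes the 4 down.
R2C2 = 11 − 3 = 8 completes the 11 across.

3, 8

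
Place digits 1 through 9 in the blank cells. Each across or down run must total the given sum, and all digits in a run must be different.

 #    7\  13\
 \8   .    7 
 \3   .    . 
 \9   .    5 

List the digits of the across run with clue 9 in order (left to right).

3 in 2 cells must be {1,2}; 7 in 3 cells must be {1,2,4}.
R1C1 = 8 − 7 = 1 completes the 8 across.
R2C1 = 2: the only remaining digit allowed by both the 3 across and the 7 down.
R2C2 = 3 − 2 = 1 completes the 3 across.
R3C1 = 9 − 5 = 4 completes the 9 across.

4 5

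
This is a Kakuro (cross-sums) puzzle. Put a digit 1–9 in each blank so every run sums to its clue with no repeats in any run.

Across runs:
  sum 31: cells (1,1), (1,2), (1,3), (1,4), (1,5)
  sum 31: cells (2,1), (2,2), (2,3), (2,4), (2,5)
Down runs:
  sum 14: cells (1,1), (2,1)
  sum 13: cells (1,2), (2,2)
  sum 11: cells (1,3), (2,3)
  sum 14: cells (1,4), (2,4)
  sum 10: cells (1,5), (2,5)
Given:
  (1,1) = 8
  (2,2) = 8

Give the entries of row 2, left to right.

(1,2) = 13 − 8 = 5 completes the 13 down.
(2,1) = 14 − 8 = 6 completes the 14 down.
Nothing is forced directly, so branch on (1,4), whose candidates are 6 or 9. If (1,4) = 6: then (2,4) would have to be in {1,3,5,7,9} for the 31 across but in {8} for the 14 down — contradiction. So (1,4) = 9.
(2,4) = 14 − 9 = 5 completes the 14 down.
Nothing is forced directly, so branch on (2,3), whose candidates are 3 or 9. If (2,3) = 3: then (1,3) would have to be in {2,3,6,7} for the 31 across but in {8} for the 11 down — contradiction. So (2,3) = 9.
(1,3) = 11 − 9 = 2 completes the 11 down.
(1,5) = 31 − 24 = 7 completes the 31 across.
(2,5) = 31 − 28 = 3 completes the 31 across.

6 8 9 5 3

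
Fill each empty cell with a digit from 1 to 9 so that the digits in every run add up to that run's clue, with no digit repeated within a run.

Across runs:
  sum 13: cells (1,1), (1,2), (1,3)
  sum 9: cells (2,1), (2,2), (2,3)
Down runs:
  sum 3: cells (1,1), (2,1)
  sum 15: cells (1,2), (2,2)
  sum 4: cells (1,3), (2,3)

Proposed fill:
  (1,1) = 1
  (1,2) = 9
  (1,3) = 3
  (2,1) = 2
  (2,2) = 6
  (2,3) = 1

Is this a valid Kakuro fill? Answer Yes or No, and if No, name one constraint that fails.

Yes

Across: 1+9+3=13; 2+6+1=9. Down: 1+2=3; 9+6=15; 3+1=4. No digit repeats within any run.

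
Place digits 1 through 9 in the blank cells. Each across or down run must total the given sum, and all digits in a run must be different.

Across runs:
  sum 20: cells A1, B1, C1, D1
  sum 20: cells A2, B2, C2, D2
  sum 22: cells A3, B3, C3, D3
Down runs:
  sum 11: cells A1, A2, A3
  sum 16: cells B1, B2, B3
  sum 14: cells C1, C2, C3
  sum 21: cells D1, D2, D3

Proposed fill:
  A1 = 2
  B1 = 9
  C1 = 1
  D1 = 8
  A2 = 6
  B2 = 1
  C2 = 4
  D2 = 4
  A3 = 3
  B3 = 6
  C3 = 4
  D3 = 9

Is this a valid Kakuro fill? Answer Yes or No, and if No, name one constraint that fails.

No — the across run A2–D2 sums to 15, not 20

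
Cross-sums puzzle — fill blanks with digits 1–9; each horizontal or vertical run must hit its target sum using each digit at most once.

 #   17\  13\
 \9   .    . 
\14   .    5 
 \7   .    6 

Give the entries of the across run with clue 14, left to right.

9, 5

R1C2 = 13 − 11 = 2 completes the 13 down.
R2C1 = 14 − 5 = 9 completes the 14 across.
R3C1 = 7 − 6 = 1 completes the 7 across.
R1C1 = 9 − 2 = 7 completes the 9 across.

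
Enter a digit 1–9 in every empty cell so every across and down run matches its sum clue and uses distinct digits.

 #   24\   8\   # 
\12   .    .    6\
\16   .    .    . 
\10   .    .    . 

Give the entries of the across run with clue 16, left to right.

24 in 3 cells must be {7,8,9}.
Only 7 fits R3C1 under both its across sum 10 and down sum 24.
Nothing is forced directly, so branch on R3C2, whose candidates are 1 or 2. If R3C2 = 2: that forces R1C2 = 5, R2C2 = 1, after which R2C3 would have to be in {6,7,8,9} for the 16 across but in {1,2,4,5} for the 6 down — contradiction. So R3C2 = 1.
R3C3 = 10 − 8 = 2 completes the 10 across.
R2C3 = 6 − 2 = 4 completes the 6 down.
R2C1 = 9: the only remaining digit allowed by both the 16 across and the 24 down.
R2C2 = 16 − 13 = 3 completes the 16 across.

9 3 4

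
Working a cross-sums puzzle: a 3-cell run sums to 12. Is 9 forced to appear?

No

Counterexample: {1,3,8} sums to 12 without using 9.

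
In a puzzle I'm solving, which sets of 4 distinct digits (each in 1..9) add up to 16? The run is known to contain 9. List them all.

{1,2,4,9}

4 distinct digits from 1–9 sum between 10 and 30.
Keeping only sets containing 9.
Only one set works: {1,2,4,9}.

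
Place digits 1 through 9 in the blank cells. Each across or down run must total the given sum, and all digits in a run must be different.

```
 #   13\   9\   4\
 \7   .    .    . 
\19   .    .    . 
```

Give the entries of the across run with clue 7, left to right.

4 2 1

7 in 3 cells must be {1,2,4}; 4 in 2 cells must be {1,3}.
The 7 across and the 13 down share only 4, so R1C1 = 4.
Given what's placed, R1C3 must be 1 to fit the 7 across and 4 down.
R2C1 = 13 − 4 = 9 completes the 13 down.
R2C3 = 4 − 1 = 3 completes the 4 down.
R1C2 = 7 − 5 = 2 completes the 7 across.
R2C2 = 19 − 12 = 7 completes the 19 across.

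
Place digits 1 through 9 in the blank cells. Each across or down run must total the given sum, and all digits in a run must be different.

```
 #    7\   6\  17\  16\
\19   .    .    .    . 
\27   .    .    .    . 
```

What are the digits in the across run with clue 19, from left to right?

17 in 2 cells must be {8,9}; 16 in 2 cells must be {7,9}.
Nothing is forced directly, so branch on R1C4, whose candidates are 7 or 9. If R1C4 = 9: then R1C3 would have to be in {1,2,3,4,5,6,7} for the 19 across but in {8,9} for the 17 down — contradiction. So R1C4 = 7.
R2C4 = 16 − 7 = 9 completes the 16 down.
Given what's placed, R2C3 must be 8 to fit the 27 across and 17 down.
R1C3 = 17 − 8 = 9 completes the 17 down.
R2C2 = 4: the only remaining digit allowed by both the 27 across and the 6 down.
R1C2 = 6 − 4 = 2 completes the 6 down.
R2C1 = 27 − 21 = 6 completes the 27 across.
R1C1 = 19 − 18 = 1 completes the 19 across.

1 2 9 7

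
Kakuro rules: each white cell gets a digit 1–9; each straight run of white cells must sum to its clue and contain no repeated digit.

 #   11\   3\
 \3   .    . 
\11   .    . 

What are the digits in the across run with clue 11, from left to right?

3 in 2 cells must be {1,2}.
The 3 across and the 11 down share only 2, so R1C1 = 2.
R1C2 = 3 − 2 = 1 completes the 3 across.
R2C1 = 11 − 2 = 9 completes the 11 down.
R2C2 = 11 − 9 = 2 completes the 11 across.

9, 2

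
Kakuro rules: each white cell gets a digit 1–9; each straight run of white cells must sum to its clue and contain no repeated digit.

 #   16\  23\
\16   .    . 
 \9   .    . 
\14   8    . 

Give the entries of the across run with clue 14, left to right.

16 in 2 cells must be {7,9}; 23 in 3 cells must be {6,8,9}.
Given what's placed, R1C1 must be 7 to fit the 16 across and 16 down.
R1C2 = 16 − 7 = 9 completes the 16 across.
R2C1 = 16 − 15 = 1 completes the 16 down.
R2C2 = 9 − 1 = 8 completes the 9 across.
R3C2 = 14 − 8 = 6 completes the 14 across.

8 6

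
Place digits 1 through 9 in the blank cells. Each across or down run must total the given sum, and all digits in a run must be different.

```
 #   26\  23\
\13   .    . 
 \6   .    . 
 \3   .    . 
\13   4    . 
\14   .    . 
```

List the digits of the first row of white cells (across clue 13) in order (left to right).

7 6

3 in 2 cells must be {1,2}.
R4C2 = 13 − 4 = 9 completes the 13 across.
Nothing is forced directly, so branch on R3C1, whose candidates are 1 or 2. If R3C1 = 2: that forces R2C1 = 5, R2C2 = 1, after which R3C2 would have to be in {1} for the 3 across but in {2,3,4,5,6,7,8} for the 23 down — contradiction. So R3C1 = 1.
Given what's placed, R2C1 must be 5 to fit the 6 across and 26 down.
R2C2 = 6 − 5 = 1 completes the 6 across.
R3C2 = 3 − 1 = 2 completes the 3 across.
R5C1 = 9: the only remaining digit allowed by both the 14 across and the 26 down.
R5C2 = 14 − 9 = 5 completes the 14 across.
R1C1 = 26 − 19 = 7 completes the 26 down.
R1C2 = 13 − 7 = 6 completes the 13 across.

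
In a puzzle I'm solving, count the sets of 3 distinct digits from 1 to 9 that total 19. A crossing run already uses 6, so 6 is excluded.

3

3 distinct digits from 1–9 sum between 6 and 24.
Dropping sets that contain 6.
Enumerating: {2,8,9}, {3,7,9}, {4,7,8}.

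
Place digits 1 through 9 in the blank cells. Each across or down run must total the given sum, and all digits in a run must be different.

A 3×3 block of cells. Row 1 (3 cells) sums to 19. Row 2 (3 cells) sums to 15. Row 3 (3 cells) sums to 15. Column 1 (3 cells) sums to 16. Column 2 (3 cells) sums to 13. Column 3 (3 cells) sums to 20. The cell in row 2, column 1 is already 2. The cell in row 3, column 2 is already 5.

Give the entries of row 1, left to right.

8 2 9

Nothing is forced directly, so branch on (2,2), whose candidates are 6 or 7. If (2,2) = 7: then (1,2) would have to be in {2,3,4,5,6,7,8,9} for the 19 across but in {1} for the 13 down — contradiction. So (2,2) = 6.
(1,2) = 13 − 11 = 2 completes the 13 down.
(2,3) = 15 − 8 = 7 completes the 15 across.
No cell is forced outright now. (1,1) can only be 8 or 9 (the digits allowed by both its 19 across and its 16 down). If (1,1) = 9: that forces (1,3) = 8, after which (3,1) would have to be in {1,2,3,4,6,7,8,9} for the 15 across but in {5} for the 16 down — contradiction. So (1,1) = 8.
(1,3) = 19 − 10 = 9 completes the 19 across.
(3,1) = 16 − 10 = 6 completes the 16 down.
(3,3) = 15 − 11 = 4 completes the 15 across.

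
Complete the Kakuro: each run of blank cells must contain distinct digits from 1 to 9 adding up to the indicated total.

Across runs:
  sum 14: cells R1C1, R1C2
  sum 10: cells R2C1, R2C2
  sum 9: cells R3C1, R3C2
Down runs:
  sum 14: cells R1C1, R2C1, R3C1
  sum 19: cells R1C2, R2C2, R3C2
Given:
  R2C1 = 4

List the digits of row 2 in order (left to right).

R2C2 = 10 − 4 = 6 completes the 10 across.
Nothing is forced directly, so branch on R1C1, whose candidates are 8 or 9. If R1C1 = 8: then R1C2 would have to be in {6} for the 14 across but in {4,5,8,9} for the 19 down — contradiction. So R1C1 = 9.
R1C2 = 14 − 9 = 5 completes the 14 across.
R3C1 = 14 − 13 = 1 completes the 14 down.
R3C2 = 9 − 1 = 8 completes the 9 across.

4 6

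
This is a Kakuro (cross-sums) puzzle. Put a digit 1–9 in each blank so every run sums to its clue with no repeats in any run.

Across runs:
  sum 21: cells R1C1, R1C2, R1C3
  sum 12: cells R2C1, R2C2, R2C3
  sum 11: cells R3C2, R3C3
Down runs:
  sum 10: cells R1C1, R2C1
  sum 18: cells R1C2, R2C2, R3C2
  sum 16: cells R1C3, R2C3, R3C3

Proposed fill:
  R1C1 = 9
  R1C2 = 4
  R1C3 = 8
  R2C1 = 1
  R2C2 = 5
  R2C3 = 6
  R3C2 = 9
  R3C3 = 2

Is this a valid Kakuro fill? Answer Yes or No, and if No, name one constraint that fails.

Across: 9+4+8=21; 1+5+6=12; 9+2=11. Down: 9+1=10; 4+5+9=18; 8+6+2=16. No digit repeats within any run.

Yes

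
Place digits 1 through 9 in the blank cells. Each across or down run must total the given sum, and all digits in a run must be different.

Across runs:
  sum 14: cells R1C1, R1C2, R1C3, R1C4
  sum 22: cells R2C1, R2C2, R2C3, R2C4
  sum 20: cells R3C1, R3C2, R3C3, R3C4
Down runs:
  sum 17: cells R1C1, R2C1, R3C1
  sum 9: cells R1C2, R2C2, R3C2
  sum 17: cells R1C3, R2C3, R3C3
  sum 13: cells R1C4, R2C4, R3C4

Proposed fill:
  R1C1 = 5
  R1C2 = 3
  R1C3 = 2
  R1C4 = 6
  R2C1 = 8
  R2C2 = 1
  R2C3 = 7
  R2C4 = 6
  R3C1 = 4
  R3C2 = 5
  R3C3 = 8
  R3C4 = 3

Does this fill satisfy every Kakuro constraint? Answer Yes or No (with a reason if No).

No — the down run R1C4–R3C4 sums to 15, not 13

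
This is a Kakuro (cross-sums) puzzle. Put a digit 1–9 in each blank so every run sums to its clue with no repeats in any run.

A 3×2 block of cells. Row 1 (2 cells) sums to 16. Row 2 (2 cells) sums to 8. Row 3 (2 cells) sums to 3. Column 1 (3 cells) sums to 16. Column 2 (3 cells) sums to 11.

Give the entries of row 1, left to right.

16 in 2 cells must be {7,9}; 3 in 2 cells must be {1,2}.
The 16 across and the 11 down share only 7, so (1,2) = 7.
Given what's placed, (3,2) must be 1 to fit the 3 across and 11 down.
(1,1) = 16 − 7 = 9 completes the 16 across.
(2,2) = 11 − 8 = 3 completes the 11 down.
(3,1) = 3 − 1 = 2 completes the 3 across.
(2,1) = 8 − 3 = 5 completes the 8 across.

9 7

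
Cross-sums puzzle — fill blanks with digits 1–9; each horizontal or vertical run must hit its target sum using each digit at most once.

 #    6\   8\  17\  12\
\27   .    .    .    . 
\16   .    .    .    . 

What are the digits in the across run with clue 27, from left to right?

5, 6, 9, 7

17 in 2 cells must be {8,9}.
Nothing is forced directly, so branch on R1C1, whose candidates are 4 or 5. If R1C1 = 4: that forces R1C2 = 6, R2C1 = 2, after which R2C2 would have to be in {1,3,4,5,6,7,8,9} for the 16 across but in {2} for the 8 down — contradiction. So R1C1 = 5.
Given what's placed, R1C3 must be 9 to fit the 27 across and 17 down.
R1C4 = 7: the only remaining digit allowed by both the 27 across and the 12 down.
R2C1 = 6 − 5 = 1 completes the 6 down.
R2C3 = 17 − 9 = 8 completes the 17 down.
R2C4 = 12 − 7 = 5 completes the 12 down.
R1C2 = 27 − 21 = 6 completes the 27 across.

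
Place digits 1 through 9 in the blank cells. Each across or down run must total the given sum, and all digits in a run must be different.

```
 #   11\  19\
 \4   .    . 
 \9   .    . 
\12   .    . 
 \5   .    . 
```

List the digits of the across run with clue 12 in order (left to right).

5 7

4 in 2 cells must be {1,3}; 11 in 4 cells must be {1,2,3,5}.
Nothing is forced directly, so branch on R3C1, whose candidates are 3 or 5. If R3C1 = 3: that forces R1C1 = 1, R1C2 = 3, R3C2 = 9, R4C1 = 2, after which R4C2 would have to be in {3} for the 5 across but in {1,2,5,6} for the 19 down — contradiction. So R3C1 = 5.
R3C2 = 12 − 5 = 7 completes the 12 across.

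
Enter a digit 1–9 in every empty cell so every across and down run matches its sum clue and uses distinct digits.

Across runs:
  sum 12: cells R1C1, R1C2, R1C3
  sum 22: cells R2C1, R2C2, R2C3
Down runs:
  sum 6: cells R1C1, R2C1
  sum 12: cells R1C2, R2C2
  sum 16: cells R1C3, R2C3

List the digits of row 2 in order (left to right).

16 in 2 cells must be {7,9}.
The 22 across and the 6 down share only 5, so R2C1 = 5.
Given what's placed, R2C3 must be 9 to fit the 22 across and 16 down.
R1C1 = 6 − 5 = 1 completes the 6 down.
R1C3 = 16 − 9 = 7 completes the 16 down.
R2C2 = 22 − 14 = 8 completes the 22 across.
R1C2 = 12 − 8 = 4 completes the 12 across.

5 8 9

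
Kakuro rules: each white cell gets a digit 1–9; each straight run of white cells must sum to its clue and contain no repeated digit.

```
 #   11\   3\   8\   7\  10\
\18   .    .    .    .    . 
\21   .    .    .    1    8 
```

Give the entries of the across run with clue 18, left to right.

4 1 5 6 2

3 in 2 cells must be {1,2}.
R1C4 = 7 − 1 = 6 completes the 7 down.
R1C5 = 10 − 8 = 2 completes the 10 down.
Given what's placed, R2C2 must be 2 to fit the 21 across and 3 down.
R1C2 = 3 − 2 = 1 completes the 3 down.
R1C3 = 5: the only remaining digit allowed by both the 18 across and the 8 down.
R2C3 = 8 − 5 = 3 completes the 8 down.
R1C1 = 18 − 14 = 4 completes the 18 across.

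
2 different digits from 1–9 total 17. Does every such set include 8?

Yes

The only way to make 17 from 2 distinct digits is {8,9}, which contains 8.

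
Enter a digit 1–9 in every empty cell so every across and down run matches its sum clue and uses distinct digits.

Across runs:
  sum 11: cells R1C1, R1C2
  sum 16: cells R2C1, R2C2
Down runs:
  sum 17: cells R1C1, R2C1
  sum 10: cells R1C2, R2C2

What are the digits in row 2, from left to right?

16 in 2 cells must be {7,9}; 17 in 2 cells must be {8,9}.
The 16 across and the 17 down share only 9, so R2C1 = 9.
R2C2 = 16 − 9 = 7 completes the 16 across.
R1C1 = 17 − 9 = 8 completes the 17 down.
R1C2 = 11 − 8 = 3 completes the 11 across.

9 7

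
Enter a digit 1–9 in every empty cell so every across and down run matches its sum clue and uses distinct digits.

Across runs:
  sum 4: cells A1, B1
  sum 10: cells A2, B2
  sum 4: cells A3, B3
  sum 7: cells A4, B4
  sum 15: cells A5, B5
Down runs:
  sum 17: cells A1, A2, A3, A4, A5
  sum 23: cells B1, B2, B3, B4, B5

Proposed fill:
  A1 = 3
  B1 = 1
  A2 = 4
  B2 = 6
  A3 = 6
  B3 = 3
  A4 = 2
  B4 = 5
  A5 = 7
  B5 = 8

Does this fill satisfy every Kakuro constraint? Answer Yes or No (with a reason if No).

No — the down run A1–A5 sums to 22, not 17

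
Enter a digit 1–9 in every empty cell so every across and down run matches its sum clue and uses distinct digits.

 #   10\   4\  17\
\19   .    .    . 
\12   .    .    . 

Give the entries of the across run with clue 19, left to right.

7 3 9

4 in 2 cells must be {1,3}; 17 in 2 cells must be {8,9}.
The 19 across and the 4 down share only 3, so R1C2 = 3.
Given what's placed, R1C3 must be 9 to fit the 19 across and 17 down.
R2C2 = 4 − 3 = 1 completes the 4 down.
R2C3 = 17 − 9 = 8 completes the 17 down.
R1C1 = 19 − 12 = 7 completes the 19 across.
R2C1 = 12 − 9 = 3 completes the 12 across.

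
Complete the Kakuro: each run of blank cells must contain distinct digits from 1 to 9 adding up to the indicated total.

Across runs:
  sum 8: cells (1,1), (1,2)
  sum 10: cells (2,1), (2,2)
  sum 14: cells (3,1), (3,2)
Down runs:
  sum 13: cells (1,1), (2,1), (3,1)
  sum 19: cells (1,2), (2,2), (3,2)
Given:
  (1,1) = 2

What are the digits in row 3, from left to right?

(1,2) = 8 − 2 = 6 completes the 8 across.
Nothing is forced directly, so branch on (2,2), whose candidates are 4 or 8 or 9. If (2,2) = 8: then (2,1) would have to be in {2} for the 10 across but in {3,4,5,6,7,8} for the 13 down — contradiction. If (2,2) = 9: then (2,1) would have to be in {1} for the 10 across but in {3,4,5,6,7,8} for the 13 down — contradiction. So (2,2) = 4.
(2,1) = 10 − 4 = 6 completes the 10 across.
(3,1) = 13 − 8 = 5 completes the 13 down.
(3,2) = 14 − 5 = 9 completes the 14 across.

5 9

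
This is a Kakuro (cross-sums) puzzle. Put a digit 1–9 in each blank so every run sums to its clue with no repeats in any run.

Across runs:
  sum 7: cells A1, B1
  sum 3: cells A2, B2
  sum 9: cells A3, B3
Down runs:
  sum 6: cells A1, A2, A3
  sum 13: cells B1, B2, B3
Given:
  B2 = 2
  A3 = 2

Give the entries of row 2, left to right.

1, 2

3 in 2 cells must be {1,2}; 6 in 3 cells must be {1,2,3}.
A2 = 3 − 2 = 1 completes the 3 across.
B3 = 9 − 2 = 7 completes the 9 across.
A1 = 6 − 3 = 3 completes the 6 down.
B1 = 7 − 3 = 4 completes the 7 across.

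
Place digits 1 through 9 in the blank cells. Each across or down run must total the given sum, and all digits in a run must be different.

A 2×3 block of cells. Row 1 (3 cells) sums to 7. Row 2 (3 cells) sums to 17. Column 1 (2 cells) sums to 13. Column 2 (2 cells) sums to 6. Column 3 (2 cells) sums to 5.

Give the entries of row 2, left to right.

9 5 3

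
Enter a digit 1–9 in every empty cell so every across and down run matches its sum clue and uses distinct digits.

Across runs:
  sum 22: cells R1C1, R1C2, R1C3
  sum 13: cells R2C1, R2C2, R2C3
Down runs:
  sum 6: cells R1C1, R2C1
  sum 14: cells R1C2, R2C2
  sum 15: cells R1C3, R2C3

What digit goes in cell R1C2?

The 22 across and the 6 down share only 5, so R1C1 = 5.
R2C1 = 6 − 5 = 1 completes the 6 down.
Nothing is forced directly, so branch on R1C2, whose candidates are 8 or 9. If R1C2 = 8: that forces R1C3 = 9, after which R2C2 would have to be in {3,4,5,7,8,9} for the 13 across but in {6} for the 14 down — contradiction. So R1C2 = 9.
R1C3 = 22 − 14 = 8 completes the 22 across.
R2C2 = 14 − 9 = 5 completes the 14 down.
R2C3 = 13 − 6 = 7 completes the 13 across.

9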